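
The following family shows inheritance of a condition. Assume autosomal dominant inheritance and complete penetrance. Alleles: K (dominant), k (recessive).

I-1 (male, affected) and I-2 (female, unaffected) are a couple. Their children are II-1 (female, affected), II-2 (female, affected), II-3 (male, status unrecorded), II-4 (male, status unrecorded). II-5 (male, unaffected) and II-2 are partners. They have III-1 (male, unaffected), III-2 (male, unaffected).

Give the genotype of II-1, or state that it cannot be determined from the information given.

Kk

From phenotype alone, II-1 is KK or Kk.
II-1 is affected so carries K and received k from I-2 (kk), so II-1 is Kk.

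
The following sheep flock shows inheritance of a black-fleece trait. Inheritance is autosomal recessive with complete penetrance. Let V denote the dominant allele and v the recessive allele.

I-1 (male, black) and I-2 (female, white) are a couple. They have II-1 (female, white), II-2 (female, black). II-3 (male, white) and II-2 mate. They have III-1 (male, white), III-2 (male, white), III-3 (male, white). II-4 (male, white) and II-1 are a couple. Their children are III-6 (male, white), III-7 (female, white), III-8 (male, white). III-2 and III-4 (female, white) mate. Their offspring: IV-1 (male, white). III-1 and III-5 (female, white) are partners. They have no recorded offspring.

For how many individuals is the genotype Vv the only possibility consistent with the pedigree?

5

Obligate heterozygotes: I-2 is white so carries V and passed v to II-2 (vv), so I-2 is Vv; II-1 is white so carries V and received v from I-1 (vv), so II-1 is Vv; III-1 is white so carries V and received v from II-2 (vv), so III-1 is Vv; III-2 is white so carries V and received v from II-2 (vv), so III-2 is Vv; III-3 is white so carries V and received v from II-2 (vv), so III-3 is Vv.
Every other individual is either homozygous by phenotype or has at least one consistent homozygous assignment, so the count is 5.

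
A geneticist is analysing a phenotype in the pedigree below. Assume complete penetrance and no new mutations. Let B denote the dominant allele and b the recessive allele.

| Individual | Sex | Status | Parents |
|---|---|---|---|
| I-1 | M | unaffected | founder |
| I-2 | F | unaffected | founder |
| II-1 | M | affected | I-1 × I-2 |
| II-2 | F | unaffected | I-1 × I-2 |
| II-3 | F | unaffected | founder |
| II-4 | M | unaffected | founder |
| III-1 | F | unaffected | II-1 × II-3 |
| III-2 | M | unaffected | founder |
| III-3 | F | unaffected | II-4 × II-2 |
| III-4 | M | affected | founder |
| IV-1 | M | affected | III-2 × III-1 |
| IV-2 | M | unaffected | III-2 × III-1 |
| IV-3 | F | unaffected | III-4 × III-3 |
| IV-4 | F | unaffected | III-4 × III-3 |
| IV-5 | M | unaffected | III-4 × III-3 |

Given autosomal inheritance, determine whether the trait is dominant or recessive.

recessive

I-1 and I-2 are both unaffected yet have an affected child II-1. Under dominance, an affected child requires at least one affected parent, so the trait cannot be dominant.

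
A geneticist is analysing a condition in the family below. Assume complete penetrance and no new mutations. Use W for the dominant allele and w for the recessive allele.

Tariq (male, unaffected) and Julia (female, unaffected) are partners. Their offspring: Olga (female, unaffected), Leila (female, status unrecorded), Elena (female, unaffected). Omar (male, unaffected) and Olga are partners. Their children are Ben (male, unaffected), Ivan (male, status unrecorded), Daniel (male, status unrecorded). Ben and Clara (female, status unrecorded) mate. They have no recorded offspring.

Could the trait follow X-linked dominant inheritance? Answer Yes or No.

Yes

A consistent assignment under X-linked dominant exists: Tariq X^w Y, Julia X^w X^w, Olga X^w X^w, Leila X^w X^w, Elena X^w X^w, Omar X^w Y, Ben X^w Y, Ivan X^w Y, Daniel X^w Y, Clara X^W X^W.
In this assignment every recorded phenotype matches its genotype and every non-founder's genotype is obtainable from its parents' genotypes, so the pedigree is consistent.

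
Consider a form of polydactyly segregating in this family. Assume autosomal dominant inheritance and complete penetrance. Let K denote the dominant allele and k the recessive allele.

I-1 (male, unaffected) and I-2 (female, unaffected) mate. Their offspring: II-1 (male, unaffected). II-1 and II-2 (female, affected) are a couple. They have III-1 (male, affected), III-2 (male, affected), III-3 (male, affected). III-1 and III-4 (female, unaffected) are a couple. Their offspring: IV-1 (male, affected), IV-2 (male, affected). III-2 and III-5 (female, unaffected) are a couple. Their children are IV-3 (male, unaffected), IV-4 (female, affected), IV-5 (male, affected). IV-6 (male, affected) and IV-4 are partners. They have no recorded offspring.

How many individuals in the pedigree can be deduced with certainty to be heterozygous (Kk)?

7

Obligate heterozygotes: III-1 is affected so carries K and received k from II-1 (kk), so III-1 is Kk; III-2 is affected so carries K and received k from II-1 (kk), so III-2 is Kk; III-3 is affected so carries K and received k from II-1 (kk), so III-3 is Kk; IV-1 is affected so carries K and received k from III-4 (kk), so IV-1 is Kk; IV-2 is affected so carries K and received k from III-4 (kk), so IV-2 is Kk; IV-4 is affected so carries K and received k from III-5 (kk), so IV-4 is Kk; IV-5 is affected so carries K and received k from III-5 (kk), so IV-5 is Kk.
Every other individual is either homozygous by phenotype or has at least one consistent homozygous assignment, so the count is 7.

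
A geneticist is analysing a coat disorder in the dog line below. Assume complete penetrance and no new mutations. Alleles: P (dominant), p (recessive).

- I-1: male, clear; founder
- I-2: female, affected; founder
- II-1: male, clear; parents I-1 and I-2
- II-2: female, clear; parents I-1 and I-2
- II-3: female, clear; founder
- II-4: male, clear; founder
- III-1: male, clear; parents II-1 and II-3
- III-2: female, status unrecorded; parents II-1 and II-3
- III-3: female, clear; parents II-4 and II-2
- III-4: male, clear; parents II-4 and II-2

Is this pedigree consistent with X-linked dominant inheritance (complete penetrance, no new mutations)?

A consistent assignment under X-linked dominant exists: I-1 X^p Y, I-2 X^P X^p, II-1 X^p Y, II-2 X^p X^p, II-3 X^p X^p, II-4 X^p Y, III-1 X^p Y, III-2 X^p X^p, III-3 X^p X^p, III-4 X^p Y.
In this assignment every recorded phenotype matches its genotype and every non-founder's genotype is obtainable from its parents' genotypes, so the pedigree is consistent.

Yes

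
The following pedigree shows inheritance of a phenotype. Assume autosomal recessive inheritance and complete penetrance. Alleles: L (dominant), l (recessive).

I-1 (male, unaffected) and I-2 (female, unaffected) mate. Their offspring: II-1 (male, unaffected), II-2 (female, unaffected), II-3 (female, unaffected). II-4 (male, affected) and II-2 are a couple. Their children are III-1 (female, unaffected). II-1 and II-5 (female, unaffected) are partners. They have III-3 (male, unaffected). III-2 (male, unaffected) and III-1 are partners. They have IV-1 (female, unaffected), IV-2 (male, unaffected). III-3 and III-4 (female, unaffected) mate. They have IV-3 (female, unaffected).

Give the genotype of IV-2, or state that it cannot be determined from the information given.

IV-2's phenotype allows LL or Ll, and no parent or child forces a single allele at both positions; consistent genotype assignments exist with IV-2 as LL or Ll.

cannot be determined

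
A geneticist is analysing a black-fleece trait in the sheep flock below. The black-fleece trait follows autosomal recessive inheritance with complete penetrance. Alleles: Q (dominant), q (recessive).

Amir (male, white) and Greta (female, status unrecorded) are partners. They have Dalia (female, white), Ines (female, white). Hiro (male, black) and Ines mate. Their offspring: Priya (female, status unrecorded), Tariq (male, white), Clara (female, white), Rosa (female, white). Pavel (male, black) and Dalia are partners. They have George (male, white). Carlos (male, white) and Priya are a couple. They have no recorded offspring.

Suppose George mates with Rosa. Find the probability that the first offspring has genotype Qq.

1/2

George is white so carries Q and received q from Pavel (qq), so George is Qq.
Rosa is white so carries Q and received q from Hiro (qq), so Rosa is Qq.
The cross gives 1/4 QQ : 1/2 Qq : 1/4 qq, so P(offspring has genotype Qq) = 1/2.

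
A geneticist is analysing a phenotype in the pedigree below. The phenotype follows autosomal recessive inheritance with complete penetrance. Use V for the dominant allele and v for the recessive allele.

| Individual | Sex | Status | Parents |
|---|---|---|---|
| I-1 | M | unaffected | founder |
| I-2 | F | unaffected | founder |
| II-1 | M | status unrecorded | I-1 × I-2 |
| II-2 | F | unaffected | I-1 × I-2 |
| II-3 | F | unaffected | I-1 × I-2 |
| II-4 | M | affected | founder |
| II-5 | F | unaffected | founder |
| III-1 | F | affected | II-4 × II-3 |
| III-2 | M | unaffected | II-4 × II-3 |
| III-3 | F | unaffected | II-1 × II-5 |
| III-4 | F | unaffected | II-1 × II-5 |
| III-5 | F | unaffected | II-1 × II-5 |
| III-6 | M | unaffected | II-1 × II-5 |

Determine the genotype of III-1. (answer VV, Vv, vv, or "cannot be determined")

III-1 is affected, so III-1 is vv.

vv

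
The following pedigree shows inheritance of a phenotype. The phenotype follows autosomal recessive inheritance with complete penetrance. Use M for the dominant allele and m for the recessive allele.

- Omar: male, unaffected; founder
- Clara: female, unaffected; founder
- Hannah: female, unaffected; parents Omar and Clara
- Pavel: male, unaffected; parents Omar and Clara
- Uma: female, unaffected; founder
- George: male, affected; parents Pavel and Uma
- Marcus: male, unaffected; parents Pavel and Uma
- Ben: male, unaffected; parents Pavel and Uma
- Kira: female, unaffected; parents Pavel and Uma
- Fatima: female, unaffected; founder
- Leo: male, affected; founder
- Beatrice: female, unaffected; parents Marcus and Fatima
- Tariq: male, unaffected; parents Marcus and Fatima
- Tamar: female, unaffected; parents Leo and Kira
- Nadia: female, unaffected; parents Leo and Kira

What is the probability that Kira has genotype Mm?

Pavel is unaffected so carries M and passed m to George (mm), so Pavel is Mm.
Uma is unaffected so carries M and passed m to George (mm), so Uma is Mm.
Their cross gives offspring ratios 1/4 MM : 1/2 Mm : 1/4 mm. Conditioning on Kira being unaffected, P(Mm) = 1/2 / 3/4 = 2/3 before taking Kira's own offspring into account.
Leo is affected, so Leo is mm.
Now use Kira's offspring. Probability of each recorded status — unaffected daughter Tamar: 1/2 if Kira is Mm, 1 if MM; unaffected daughter Nadia: 1/2 if Kira is Mm, 1 if MM.
Bayes: P(Mm) = 2/3·1/4 / (2/3·1/4 + 1/3·1) = 1/3.

1/3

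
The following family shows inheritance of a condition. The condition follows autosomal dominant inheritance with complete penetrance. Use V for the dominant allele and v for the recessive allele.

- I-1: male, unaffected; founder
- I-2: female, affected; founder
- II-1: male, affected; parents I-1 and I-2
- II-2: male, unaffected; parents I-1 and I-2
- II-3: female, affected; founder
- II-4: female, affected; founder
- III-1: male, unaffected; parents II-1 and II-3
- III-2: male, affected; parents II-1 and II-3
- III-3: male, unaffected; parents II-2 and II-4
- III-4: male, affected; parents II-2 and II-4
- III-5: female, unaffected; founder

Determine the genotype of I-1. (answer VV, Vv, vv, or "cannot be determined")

I-1 is unaffected, so I-1 is vv.

vv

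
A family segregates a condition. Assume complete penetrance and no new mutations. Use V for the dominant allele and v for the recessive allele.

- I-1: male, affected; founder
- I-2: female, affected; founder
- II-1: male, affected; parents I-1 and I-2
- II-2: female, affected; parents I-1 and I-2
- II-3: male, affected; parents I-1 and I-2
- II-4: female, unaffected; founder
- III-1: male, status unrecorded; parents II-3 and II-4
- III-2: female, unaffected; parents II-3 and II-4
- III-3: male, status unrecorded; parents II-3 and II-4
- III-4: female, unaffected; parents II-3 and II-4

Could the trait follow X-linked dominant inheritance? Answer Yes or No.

Under X-linked dominant, III-2 (unaffected, female) cannot arise from II-3 (affected) × II-4 (unaffected).

No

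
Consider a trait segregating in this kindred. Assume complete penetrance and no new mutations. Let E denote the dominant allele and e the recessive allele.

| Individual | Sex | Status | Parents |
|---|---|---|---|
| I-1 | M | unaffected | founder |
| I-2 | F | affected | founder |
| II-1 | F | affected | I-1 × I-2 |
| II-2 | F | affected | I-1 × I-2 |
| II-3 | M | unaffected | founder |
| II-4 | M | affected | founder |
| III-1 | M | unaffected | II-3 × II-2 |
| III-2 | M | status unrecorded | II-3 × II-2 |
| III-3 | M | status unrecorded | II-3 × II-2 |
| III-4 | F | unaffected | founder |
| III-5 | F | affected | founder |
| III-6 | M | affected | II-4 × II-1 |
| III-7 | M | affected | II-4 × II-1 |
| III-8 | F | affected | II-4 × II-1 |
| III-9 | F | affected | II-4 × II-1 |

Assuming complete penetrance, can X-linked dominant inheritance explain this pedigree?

Yes

A consistent assignment under X-linked dominant exists: I-1 X^e Y, I-2 X^E X^E, II-1 X^E X^e, II-2 X^E X^e, II-3 X^e Y, II-4 X^E Y, III-1 X^e Y, III-2 X^E Y, III-3 X^E Y, III-4 X^e X^e, III-5 X^E X^E, III-6 X^E Y, III-7 X^E Y, III-8 X^E X^E, III-9 X^E X^E.
In this assignment every recorded phenotype matches its genotype and every non-founder's genotype is obtainable from its parents' genotypes, so the pedigree is consistent.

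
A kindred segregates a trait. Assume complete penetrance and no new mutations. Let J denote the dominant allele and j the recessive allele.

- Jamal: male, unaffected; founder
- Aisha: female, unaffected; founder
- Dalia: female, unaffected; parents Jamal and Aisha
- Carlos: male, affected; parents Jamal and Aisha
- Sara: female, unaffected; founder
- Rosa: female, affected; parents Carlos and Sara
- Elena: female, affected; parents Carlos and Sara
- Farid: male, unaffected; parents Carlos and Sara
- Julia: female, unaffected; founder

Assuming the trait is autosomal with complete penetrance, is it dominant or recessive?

recessive

Jamal and Aisha are both unaffected yet have an affected child Carlos. Under dominance, an affected child requires at least one affected parent, so the trait cannot be dominant.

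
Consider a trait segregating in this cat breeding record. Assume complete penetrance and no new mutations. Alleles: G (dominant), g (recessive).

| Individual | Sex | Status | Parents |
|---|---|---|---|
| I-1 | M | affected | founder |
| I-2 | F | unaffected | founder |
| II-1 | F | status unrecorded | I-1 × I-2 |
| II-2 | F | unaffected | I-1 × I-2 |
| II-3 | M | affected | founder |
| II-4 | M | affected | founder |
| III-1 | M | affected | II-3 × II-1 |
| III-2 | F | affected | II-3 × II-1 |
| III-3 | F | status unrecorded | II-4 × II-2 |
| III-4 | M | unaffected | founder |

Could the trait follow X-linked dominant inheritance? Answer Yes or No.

Under X-linked dominant, II-2 (unaffected, female) cannot arise from I-1 (affected) × I-2 (unaffected).

No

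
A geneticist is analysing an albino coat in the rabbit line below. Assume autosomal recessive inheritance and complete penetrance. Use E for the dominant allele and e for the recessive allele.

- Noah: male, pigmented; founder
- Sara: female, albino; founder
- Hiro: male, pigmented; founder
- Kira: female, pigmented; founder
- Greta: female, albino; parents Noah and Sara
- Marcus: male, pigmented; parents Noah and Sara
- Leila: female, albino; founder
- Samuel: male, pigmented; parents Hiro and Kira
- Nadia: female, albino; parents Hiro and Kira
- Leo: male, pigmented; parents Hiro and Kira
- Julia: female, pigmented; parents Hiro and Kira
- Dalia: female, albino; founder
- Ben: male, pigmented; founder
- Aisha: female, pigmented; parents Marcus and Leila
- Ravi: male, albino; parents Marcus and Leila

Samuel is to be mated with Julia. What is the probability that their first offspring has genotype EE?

4/9

Hiro is pigmented so carries E and passed e to Nadia (ee), so Hiro is Ee.
Kira is pigmented so carries E and passed e to Nadia (ee), so Kira is Ee.
Samuel is a pigmented offspring of Hiro (Ee) × Kira (Ee), whose cross gives 1/4 EE : 1/2 Ee : 1/4 ee; conditioning on being pigmented, Samuel is EE with probability 1/3, Ee with probability 2/3.
Julia is a pigmented offspring of Hiro (Ee) × Kira (Ee), whose cross gives 1/4 EE : 1/2 Ee : 1/4 ee; conditioning on being pigmented, Julia is EE with probability 1/3, Ee with probability 2/3.
Summing over parental genotype combinations, P(offspring has genotype EE) = 1/9·1 + 2/9·1/2 + 2/9·1/2 + 4/9·1/4 = 4/9.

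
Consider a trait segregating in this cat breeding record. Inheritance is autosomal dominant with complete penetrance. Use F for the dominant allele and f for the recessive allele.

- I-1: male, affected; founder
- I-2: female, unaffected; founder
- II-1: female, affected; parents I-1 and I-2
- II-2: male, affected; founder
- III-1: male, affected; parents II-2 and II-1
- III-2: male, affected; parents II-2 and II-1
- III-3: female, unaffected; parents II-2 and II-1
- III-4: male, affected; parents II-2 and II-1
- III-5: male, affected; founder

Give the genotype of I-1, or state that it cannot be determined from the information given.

cannot be determined

I-1's phenotype allows FF or Ff, and no parent or child forces a single allele at both positions; consistent genotype assignments exist with I-1 as FF or Ff.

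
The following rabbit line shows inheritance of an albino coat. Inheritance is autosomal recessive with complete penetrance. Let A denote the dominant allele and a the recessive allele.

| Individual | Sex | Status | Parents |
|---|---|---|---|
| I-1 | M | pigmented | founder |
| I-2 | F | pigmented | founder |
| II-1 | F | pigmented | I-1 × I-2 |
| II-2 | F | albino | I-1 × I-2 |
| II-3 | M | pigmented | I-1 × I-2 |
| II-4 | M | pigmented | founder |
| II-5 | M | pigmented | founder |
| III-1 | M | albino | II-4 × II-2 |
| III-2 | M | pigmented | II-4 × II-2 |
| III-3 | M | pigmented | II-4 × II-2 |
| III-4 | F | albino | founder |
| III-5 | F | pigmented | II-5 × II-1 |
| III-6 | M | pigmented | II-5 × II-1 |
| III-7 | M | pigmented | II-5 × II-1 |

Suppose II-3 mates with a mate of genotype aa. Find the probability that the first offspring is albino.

1/3

I-1 is pigmented so carries A and passed a to II-2 (aa), so I-1 is Aa.
I-2 is pigmented so carries A and passed a to II-2 (aa), so I-2 is Aa.
II-3 is a pigmented offspring of I-1 (Aa) × I-2 (Aa), whose cross gives 1/4 AA : 1/2 Aa : 1/4 aa; conditioning on being pigmented, II-3 is AA with probability 1/3, Aa with probability 2/3.
Summing over parental genotype combinations, P(offspring is albino) = 2/3·1/2 = 1/3.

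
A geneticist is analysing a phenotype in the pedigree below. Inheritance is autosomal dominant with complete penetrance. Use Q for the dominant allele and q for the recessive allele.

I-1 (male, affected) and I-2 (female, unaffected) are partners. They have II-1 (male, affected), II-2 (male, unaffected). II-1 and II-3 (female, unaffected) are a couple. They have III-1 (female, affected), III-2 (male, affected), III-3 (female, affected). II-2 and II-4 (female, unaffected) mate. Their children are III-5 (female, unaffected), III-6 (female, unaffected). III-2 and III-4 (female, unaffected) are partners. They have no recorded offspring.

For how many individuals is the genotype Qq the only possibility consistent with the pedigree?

Obligate heterozygotes: I-1 is affected so carries Q and passed q to II-2 (qq), so I-1 is Qq; II-1 is affected so carries Q and received q from I-2 (qq), so II-1 is Qq; III-1 is affected so carries Q and received q from II-3 (qq), so III-1 is Qq; III-2 is affected so carries Q and received q from II-3 (qq), so III-2 is Qq; III-3 is affected so carries Q and received q from II-3 (qq), so III-3 is Qq.
Every other individual is either homozygous by phenotype or has at least one consistent homozygous assignment, so the count is 5.

5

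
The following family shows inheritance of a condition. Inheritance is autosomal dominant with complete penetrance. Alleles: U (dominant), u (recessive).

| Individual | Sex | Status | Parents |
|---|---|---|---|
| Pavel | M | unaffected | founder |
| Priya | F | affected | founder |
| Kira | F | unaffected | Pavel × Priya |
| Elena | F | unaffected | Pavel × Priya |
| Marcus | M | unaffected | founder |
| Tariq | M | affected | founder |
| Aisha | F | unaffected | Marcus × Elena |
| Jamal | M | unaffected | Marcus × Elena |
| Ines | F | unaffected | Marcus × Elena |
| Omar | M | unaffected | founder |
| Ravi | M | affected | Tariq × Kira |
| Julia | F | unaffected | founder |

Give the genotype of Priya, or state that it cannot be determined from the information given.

From phenotype alone, Priya is UU or Uu.
Priya is affected so carries U and passed u to Kira (uu), so Priya is Uu.

Uu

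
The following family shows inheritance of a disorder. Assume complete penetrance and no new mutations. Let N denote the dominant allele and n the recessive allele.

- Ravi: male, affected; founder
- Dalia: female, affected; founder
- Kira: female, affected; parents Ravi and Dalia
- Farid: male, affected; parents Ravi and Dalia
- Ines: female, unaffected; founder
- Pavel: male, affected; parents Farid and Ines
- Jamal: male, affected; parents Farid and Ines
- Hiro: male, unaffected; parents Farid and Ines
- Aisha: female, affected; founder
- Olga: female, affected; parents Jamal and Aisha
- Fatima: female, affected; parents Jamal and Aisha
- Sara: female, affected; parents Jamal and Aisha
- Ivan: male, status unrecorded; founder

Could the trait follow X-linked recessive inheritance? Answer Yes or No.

Yes

A consistent assignment under X-linked recessive exists: Ravi X^n Y, Dalia X^n X^n, Kira X^n X^n, Farid X^n Y, Ines X^N X^n, Pavel X^n Y, Jamal X^n Y, Hiro X^N Y, Aisha X^n X^n, Olga X^n X^n, Fatima X^n X^n, Sara X^n X^n, Ivan X^N Y.
In this assignment every recorded phenotype matches its genotype and every non-founder's genotype is obtainable from its parents' genotypes, so the pedigree is consistent.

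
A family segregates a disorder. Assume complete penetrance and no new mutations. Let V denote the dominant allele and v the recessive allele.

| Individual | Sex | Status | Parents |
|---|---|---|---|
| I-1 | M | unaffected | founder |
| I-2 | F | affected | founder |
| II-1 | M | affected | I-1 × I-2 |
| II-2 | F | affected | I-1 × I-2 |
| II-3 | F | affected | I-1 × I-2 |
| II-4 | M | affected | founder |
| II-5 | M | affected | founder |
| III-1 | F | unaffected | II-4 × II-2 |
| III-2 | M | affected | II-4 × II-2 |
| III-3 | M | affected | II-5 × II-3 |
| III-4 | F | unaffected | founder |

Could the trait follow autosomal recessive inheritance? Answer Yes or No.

No

Under autosomal recessive, III-1 (unaffected, female) cannot arise from II-4 (affected) × II-2 (affected).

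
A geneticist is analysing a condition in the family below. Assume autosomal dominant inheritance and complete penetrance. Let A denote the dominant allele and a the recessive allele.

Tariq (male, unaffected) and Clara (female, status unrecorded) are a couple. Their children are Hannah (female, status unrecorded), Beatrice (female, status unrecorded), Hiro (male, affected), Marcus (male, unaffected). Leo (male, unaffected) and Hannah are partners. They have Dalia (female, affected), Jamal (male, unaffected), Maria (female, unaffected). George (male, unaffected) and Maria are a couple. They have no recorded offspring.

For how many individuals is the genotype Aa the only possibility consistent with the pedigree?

Obligate heterozygotes: Clara passed A to Hannah (Aa, whose a came from Tariq) and passed a to Marcus (aa), so Clara is Aa; Hannah passed A to Dalia (Aa, whose a came from Leo) and received a from Tariq (aa), so Hannah is Aa; Hiro is affected so carries A and received a from Tariq (aa), so Hiro is Aa; Dalia is affected so carries A and received a from Leo (aa), so Dalia is Aa.
Every other individual is either homozygous by phenotype or has at least one consistent homozygous assignment, so the count is 4.

4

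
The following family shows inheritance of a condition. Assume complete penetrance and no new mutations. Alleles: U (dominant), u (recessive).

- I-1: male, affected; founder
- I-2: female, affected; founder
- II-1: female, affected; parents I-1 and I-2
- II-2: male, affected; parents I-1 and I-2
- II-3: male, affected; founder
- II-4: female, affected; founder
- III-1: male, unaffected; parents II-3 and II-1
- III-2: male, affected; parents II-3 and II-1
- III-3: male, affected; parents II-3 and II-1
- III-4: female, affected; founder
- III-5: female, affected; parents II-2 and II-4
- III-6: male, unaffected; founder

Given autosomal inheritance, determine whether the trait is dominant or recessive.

II-3 and II-1 are both affected yet have an unaffected child III-1. Under a recessive model two affected parents are homozygous and every child would be affected, so the trait cannot be recessive.

dominant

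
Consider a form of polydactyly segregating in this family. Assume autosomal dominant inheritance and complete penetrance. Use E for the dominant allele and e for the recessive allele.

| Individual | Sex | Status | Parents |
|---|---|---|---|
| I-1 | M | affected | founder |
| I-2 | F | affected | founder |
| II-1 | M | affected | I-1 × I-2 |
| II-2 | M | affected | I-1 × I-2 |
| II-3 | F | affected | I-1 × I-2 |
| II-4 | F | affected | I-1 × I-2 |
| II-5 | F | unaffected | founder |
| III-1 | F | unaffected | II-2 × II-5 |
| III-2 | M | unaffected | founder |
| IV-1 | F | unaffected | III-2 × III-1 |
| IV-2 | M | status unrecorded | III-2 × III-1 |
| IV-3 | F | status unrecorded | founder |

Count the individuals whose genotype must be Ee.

1

Obligate heterozygotes: II-2 is affected so carries E and passed e to III-1 (ee), so II-2 is Ee.
Every other individual is either homozygous by phenotype or has at least one consistent homozygous assignment, so the count is 1.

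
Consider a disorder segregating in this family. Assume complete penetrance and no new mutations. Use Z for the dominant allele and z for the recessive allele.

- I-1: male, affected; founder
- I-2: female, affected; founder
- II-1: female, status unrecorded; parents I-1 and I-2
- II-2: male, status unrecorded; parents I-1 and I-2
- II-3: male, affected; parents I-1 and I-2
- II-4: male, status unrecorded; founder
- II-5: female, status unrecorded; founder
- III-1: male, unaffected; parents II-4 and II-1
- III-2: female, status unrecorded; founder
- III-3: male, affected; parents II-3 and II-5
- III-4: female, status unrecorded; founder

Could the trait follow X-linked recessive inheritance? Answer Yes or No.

No assignment of genotypes under X-linked recessive satisfies every parent–offspring relationship, so the pedigree is inconsistent.

No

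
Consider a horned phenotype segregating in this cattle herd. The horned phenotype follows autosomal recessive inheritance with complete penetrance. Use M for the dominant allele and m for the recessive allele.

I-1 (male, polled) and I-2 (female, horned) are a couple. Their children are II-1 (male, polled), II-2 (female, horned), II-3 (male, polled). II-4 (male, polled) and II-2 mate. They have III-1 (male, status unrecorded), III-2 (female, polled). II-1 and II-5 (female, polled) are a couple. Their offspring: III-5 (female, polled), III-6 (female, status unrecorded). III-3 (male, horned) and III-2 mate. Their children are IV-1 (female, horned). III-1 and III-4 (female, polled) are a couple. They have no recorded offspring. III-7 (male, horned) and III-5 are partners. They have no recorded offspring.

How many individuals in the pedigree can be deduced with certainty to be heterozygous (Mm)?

Obligate heterozygotes: I-1 is polled so carries M and passed m to II-2 (mm), so I-1 is Mm; II-1 is polled so carries M and received m from I-2 (mm), so II-1 is Mm; II-3 is polled so carries M and received m from I-2 (mm), so II-3 is Mm; III-2 is polled so carries M and received m from II-2 (mm), so III-2 is Mm.
Every other individual is either homozygous by phenotype or has at least one consistent homozygous assignment, so the count is 4.

4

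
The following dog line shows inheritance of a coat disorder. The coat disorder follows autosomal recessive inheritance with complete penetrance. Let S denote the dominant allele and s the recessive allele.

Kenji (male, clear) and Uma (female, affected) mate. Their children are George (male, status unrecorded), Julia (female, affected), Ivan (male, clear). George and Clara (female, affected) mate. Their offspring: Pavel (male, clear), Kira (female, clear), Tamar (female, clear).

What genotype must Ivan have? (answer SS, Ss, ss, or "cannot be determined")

From phenotype alone, Ivan is SS or Ss.
Ivan is clear so carries S and received s from Uma (ss), so Ivan is Ss.

Ss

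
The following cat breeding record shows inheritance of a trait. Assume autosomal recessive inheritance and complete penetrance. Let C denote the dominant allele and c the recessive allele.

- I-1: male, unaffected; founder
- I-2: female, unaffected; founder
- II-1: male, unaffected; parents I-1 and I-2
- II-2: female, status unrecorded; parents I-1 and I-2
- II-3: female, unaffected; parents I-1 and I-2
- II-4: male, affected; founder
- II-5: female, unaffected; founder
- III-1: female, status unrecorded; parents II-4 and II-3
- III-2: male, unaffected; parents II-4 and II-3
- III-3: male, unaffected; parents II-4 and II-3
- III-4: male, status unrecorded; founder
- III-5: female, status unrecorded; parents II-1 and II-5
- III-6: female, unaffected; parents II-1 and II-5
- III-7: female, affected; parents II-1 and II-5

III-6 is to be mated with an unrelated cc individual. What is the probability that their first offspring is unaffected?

II-1 is unaffected so carries C and passed c to III-7 (cc), so II-1 is Cc.
II-5 is unaffected so carries C and passed c to III-7 (cc), so II-5 is Cc.
III-6 is an unaffected offspring of II-1 (Cc) × II-5 (Cc), whose cross gives 1/4 CC : 1/2 Cc : 1/4 cc; conditioning on being unaffected, III-6 is CC with probability 1/3, Cc with probability 2/3.
Summing over parental genotype combinations, P(offspring is unaffected) = 1/3·1 + 2/3·1/2 = 2/3.

2/3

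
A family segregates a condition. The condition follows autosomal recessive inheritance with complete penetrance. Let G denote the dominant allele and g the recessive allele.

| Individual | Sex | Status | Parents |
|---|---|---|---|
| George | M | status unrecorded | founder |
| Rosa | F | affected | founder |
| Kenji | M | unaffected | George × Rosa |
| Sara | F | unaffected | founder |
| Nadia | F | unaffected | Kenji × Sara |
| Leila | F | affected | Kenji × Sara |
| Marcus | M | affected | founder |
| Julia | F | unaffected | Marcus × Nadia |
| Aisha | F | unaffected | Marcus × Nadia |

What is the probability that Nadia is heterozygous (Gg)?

1/3

Kenji is unaffected so carries G and received g from Rosa (gg), so Kenji is Gg.
Sara is unaffected so carries G and passed g to Leila (gg), so Sara is Gg.
Their cross gives offspring ratios 1/4 GG : 1/2 Gg : 1/4 gg. Conditioning on Nadia being unaffected, P(Gg) = 1/2 / 3/4 = 2/3 before taking Nadia's own offspring into account.
Marcus is affected, so Marcus is gg.
Now use Nadia's offspring. Probability of each recorded status — unaffected daughter Julia: 1/2 if Nadia is Gg, 1 if GG; unaffected daughter Aisha: 1/2 if Nadia is Gg, 1 if GG.
Bayes: P(Gg) = 2/3·1/4 / (2/3·1/4 + 1/3·1) = 1/3.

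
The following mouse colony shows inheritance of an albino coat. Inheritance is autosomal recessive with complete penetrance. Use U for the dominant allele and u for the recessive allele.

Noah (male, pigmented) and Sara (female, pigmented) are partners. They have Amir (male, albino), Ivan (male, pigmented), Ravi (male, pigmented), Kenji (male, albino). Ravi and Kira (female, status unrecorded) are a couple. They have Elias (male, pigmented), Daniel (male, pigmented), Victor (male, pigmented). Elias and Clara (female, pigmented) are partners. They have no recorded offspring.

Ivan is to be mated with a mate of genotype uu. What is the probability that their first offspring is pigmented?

2/3

Noah is pigmented so carries U and passed u to Amir (uu), so Noah is Uu.
Sara is pigmented so carries U and passed u to Amir (uu), so Sara is Uu.
Ivan is a pigmented offspring of Noah (Uu) × Sara (Uu), whose cross gives 1/4 UU : 1/2 Uu : 1/4 uu; conditioning on being pigmented, Ivan is UU with probability 1/3, Uu with probability 2/3.
Summing over parental genotype combinations, P(offspring is pigmented) = 1/3·1 + 2/3·1/2 = 2/3.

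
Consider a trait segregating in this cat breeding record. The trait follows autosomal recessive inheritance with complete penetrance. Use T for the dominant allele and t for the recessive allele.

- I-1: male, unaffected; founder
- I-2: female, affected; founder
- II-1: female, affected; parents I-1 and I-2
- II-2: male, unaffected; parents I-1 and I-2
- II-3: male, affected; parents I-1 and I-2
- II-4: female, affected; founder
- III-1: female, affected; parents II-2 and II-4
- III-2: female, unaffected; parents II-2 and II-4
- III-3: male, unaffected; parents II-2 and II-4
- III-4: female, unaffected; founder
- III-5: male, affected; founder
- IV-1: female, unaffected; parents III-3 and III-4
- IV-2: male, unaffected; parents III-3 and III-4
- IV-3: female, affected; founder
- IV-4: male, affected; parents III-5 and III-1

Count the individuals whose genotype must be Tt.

4

Obligate heterozygotes: I-1 is unaffected so carries T and passed t to II-1 (tt), so I-1 is Tt; II-2 is unaffected so carries T and received t from I-2 (tt), so II-2 is Tt; III-2 is unaffected so carries T and received t from II-4 (tt), so III-2 is Tt; III-3 is unaffected so carries T and received t from II-4 (tt), so III-3 is Tt.
Every other individual is either homozygous by phenotype or has at least one consistent homozygous assignment, so the count is 4.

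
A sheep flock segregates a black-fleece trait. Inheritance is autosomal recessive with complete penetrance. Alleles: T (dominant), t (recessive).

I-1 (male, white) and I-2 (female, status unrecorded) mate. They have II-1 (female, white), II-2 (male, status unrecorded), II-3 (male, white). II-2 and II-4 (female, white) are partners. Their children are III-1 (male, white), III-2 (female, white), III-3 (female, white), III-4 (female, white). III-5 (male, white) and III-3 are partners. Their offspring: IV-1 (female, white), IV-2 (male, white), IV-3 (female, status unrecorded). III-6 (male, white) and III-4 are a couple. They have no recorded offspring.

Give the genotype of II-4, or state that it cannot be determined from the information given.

cannot be determined

II-4's phenotype allows TT or Tt, and no parent or child forces a single allele at both positions; consistent genotype assignments exist with II-4 as TT or Tt.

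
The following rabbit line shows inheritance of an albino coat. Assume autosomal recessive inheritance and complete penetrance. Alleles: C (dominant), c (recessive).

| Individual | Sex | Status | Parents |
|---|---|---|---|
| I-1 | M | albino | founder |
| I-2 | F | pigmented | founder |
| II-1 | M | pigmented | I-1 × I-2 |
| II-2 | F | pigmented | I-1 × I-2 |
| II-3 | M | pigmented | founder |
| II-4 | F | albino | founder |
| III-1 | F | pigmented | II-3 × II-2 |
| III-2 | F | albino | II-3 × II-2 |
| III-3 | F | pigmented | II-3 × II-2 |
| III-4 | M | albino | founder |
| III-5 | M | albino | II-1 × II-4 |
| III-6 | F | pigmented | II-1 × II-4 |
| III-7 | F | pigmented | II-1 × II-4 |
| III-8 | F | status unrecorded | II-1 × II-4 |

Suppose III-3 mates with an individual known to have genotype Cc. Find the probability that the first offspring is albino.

1/6

II-3 is pigmented so carries C and passed c to III-2 (cc), so II-3 is Cc.
II-2 is pigmented so carries C and received c from I-1 (cc), so II-2 is Cc.
III-3 is a pigmented offspring of II-3 (Cc) × II-2 (Cc), whose cross gives 1/4 CC : 1/2 Cc : 1/4 cc; conditioning on being pigmented, III-3 is CC with probability 1/3, Cc with probability 2/3.
Summing over parental genotype combinations, P(offspring is albino) = 2/3·1/4 = 1/6.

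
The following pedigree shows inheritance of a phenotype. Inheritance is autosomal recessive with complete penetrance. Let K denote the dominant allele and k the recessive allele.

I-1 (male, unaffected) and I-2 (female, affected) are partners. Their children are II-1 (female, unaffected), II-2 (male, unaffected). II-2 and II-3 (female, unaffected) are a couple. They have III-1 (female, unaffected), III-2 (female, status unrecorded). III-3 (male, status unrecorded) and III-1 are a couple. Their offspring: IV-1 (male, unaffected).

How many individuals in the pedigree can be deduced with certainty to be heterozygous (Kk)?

2

Obligate heterozygotes: II-1 is unaffected so carries K and received k from I-2 (kk), so II-1 is Kk; II-2 is unaffected so carries K and received k from I-2 (kk), so II-2 is Kk.
Every other individual is either homozygous by phenotype or has at least one consistent homozygous assignment, so the count is 2.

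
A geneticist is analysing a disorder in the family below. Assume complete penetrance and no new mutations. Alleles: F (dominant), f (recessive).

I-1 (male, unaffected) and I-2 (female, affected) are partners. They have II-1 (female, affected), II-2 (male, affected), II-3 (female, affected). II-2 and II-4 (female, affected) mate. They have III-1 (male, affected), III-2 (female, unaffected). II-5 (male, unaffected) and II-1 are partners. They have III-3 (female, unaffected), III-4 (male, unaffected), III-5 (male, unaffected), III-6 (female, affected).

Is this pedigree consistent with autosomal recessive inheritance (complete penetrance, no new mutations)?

Under autosomal recessive, III-2 (unaffected, female) cannot arise from II-2 (affected) × II-4 (affected).

No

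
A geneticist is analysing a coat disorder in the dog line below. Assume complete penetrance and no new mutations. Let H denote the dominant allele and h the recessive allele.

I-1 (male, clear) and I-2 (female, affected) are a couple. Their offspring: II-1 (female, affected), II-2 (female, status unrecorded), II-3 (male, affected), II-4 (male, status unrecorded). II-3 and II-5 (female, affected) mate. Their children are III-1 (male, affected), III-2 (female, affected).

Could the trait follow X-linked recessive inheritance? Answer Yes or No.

Under X-linked recessive, II-1 (affected, female) cannot arise from I-1 (clear) × I-2 (affected).

No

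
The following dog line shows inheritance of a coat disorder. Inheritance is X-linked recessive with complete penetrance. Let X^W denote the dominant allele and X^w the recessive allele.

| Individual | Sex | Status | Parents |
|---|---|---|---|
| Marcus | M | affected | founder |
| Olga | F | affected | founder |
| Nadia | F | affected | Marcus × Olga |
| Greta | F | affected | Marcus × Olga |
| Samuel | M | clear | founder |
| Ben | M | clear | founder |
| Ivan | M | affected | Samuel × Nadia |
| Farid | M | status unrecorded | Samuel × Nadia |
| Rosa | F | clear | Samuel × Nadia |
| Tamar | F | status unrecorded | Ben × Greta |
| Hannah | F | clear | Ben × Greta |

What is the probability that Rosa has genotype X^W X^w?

Rosa is clear so carries W and received w from Nadia (X^w X^w), so Rosa is X^W X^w, giving P(X^W X^w) = 1.

1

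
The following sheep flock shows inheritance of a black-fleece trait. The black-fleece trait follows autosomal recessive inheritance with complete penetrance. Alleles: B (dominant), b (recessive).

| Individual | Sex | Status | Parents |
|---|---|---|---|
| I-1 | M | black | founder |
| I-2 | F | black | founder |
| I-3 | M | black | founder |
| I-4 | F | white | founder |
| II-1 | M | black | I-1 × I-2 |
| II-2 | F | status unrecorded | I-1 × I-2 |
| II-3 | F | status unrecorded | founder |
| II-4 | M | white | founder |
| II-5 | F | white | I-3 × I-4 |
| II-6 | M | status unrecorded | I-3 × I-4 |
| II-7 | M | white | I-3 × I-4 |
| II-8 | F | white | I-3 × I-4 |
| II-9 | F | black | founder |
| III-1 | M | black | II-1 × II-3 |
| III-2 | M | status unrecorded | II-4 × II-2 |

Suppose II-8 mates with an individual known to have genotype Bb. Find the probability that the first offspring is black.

II-8 is white so carries B and received b from I-3 (bb), so II-8 is Bb.
The cross gives 1/4 BB : 1/2 Bb : 1/4 bb, so P(offspring is black) = 1/4.

1/4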